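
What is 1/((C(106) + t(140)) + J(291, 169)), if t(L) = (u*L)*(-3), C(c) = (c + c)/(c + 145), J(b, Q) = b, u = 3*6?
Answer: -251/1824307 ≈ -0.00013759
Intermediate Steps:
u = 18
C(c) = 2*c/(145 + c) (C(c) = (2*c)/(145 + c) = 2*c/(145 + c))
t(L) = -54*L (t(L) = (18*L)*(-3) = -54*L)
1/((C(106) + t(140)) + J(291, 169)) = 1/((2*106/(145 + 106) - 54*140) + 291) = 1/((2*106/251 - 7560) + 291) = 1/((2*106*(1/251) - 7560) + 291) = 1/((212/251 - 7560) + 291) = 1/(-1897348/251 + 291) = 1/(-1824307/251) = -251/1824307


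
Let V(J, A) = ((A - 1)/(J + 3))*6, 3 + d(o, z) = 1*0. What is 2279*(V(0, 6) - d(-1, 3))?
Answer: 29627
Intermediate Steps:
d(o, z) = -3 (d(o, z) = -3 + 1*0 = -3 + 0 = -3)
V(J, A) = 6*(-1 + A)/(3 + J) (V(J, A) = ((-1 + A)/(3 + J))*6 = 6*(-1 + A)/(3 + J))
2279*(V(0, 6) - d(-1, 3)) = 2279*(6*(-1 + 6)/(3 + 0) - 1*(-3)) = 2279*(6*5/3 + 3) = 2279*(6*(⅓)*5 + 3) = 2279*(10 + 3) = 2279*13 = 29627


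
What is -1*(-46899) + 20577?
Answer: 67476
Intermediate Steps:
-1*(-46899) + 20577 = 46899 + 20577 = 67476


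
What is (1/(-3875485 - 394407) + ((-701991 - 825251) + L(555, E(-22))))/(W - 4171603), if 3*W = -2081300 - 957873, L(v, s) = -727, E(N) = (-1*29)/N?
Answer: 19572787828047/66413823309944 ≈ 0.29471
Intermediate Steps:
E(N) = -29/N
W = -3039173/3 (W = (-2081300 - 957873)/3 = (⅓)*(-3039173) = -3039173/3 ≈ -1.0131e+6)
(1/(-3875485 - 394407) + ((-701991 - 825251) + L(555, E(-22))))/(W - 4171603) = (1/(-3875485 - 394407) + ((-701991 - 825251) - 727))/(-3039173/3 - 4171603) = (1/(-4269892) + (-1527242 - 727))/(-15553982/3) = (-1/4269892 - 1527969)*(-3/15553982) = -6524262609349/4269892*(-3/15553982) = 19572787828047/66413823309944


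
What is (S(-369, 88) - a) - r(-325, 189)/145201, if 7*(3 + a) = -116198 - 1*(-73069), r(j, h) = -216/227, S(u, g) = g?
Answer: 206079257542/32960627 ≈ 6252.3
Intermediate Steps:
r(j, h) = -216/227 (r(j, h) = -216*1/227 = -216/227)
a = -43150/7 (a = -3 + (-116198 - 1*(-73069))/7 = -3 + (-116198 + 73069)/7 = -3 + (⅐)*(-43129) = -3 - 43129/7 = -43150/7 ≈ -6164.3)
(S(-369, 88) - a) - r(-325, 189)/145201 = (88 - 1*(-43150/7)) - (-216)/(227*145201) = (88 + 43150/7) - (-216)/(227*145201) = 43766/7 - 1*(-216/32960627) = 43766/7 + 216/32960627 = 206079257542/32960627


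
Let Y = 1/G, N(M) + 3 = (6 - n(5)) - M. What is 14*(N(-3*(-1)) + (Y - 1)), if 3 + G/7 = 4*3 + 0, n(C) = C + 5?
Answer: -1384/9 ≈ -153.78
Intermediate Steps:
n(C) = 5 + C
G = 63 (G = -21 + 7*(4*3 + 0) = -21 + 7*(12 + 0) = -21 + 7*12 = -21 + 84 = 63)
N(M) = -7 - M (N(M) = -3 + ((6 - (5 + 5)) - M) = -3 + ((6 - 1*10) - M) = -3 + ((6 - 10) - M) = -3 + (-4 - M) = -7 - M)
Y = 1/63 ≈ 0.015873
14*(N(-3*(-1)) + (Y - 1)) = 14*((-7 - (-3)*(-1)) + (1/63 - 1)) = 14*((-7 - 1*3) - 62/63) = 14*((-7 - 3) - 62/63) = 14*(-10 - 62/63) = 14*(-692/63) = -1384/9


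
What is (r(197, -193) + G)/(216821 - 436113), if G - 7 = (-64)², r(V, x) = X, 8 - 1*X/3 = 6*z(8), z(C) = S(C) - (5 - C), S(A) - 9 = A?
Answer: -3767/219292 ≈ -0.017178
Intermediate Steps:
S(A) = 9 + A
z(C) = 4 + 2*C (z(C) = (9 + C) - (5 - C) = (9 + C) + (-5 + C) = 4 + 2*C)
X = -336 (X = 24 - 18*(4 + 2*8) = 24 - 18*(4 + 16) = 24 - 18*20 = 24 - 3*120 = 24 - 360 = -336)
r(V, x) = -336
G = 4103 (G = 7 + (-64)² = 7 + 4096 = 4103)
(r(197, -193) + G)/(216821 - 436113) = (-336 + 4103)/(216821 - 436113) = 3767/(-219292) = 3767*(-1/219292) = -3767/219292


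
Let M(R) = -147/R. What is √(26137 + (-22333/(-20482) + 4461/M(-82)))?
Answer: √245085429622/2926 ≈ 169.19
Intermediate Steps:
√(26137 + (-22333/(-20482) + 4461/M(-82))) = √(26137 + (-22333/(-20482) + 4461/((-147/(-82))))) = √(26137 + (-22333*(-1/20482) + 4461/((-147*(-1/82))))) = √(26137 + (22333/20482 + 4461/(147/82))) = √(26137 + (22333/20482 + 4461*(82/147))) = √(26137 + (22333/20482 + 121934/49)) = √(26137 + 50990745/20482) = √(586328779/20482) = √245085429622/2926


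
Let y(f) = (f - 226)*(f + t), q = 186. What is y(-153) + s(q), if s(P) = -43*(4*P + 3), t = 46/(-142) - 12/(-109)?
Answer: 200804219/7739 ≈ 25947.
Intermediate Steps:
t = -1655/7739 (t = 46*(-1/142) - 12*(-1/109) = -23/71 + 12/109 = -1655/7739 ≈ -0.21385)
s(P) = -129 - 172*P (s(P) = -43*(3 + 4*P) = -129 - 172*P)
y(f) = (-226 + f)*(-1655/7739 + f) (y(f) = (f - 226)*(f - 1655/7739) = (-226 + f)*(-1655/7739 + f))
y(-153) + s(q) = (374030/7739 + (-153)**2 - 1750669/7739*(-153)) + (-129 - 172*186) = (374030/7739 + 23409 + 267852357/7739) + (-129 - 31992) = 449388638/7739 - 32121 = 200804219/7739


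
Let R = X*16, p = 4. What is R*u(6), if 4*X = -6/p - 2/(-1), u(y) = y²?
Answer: 72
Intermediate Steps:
X = ⅛ (X = (-6/4 - 2/(-1))/4 = (-6*¼ - 2*(-1))/4 = (-3/2 + 2)/4 = (¼)*(½) = ⅛ ≈ 0.12500)
R = 2 (R = (⅛)*16 = 2)
R*u(6) = 2*6² = 2*36 = 72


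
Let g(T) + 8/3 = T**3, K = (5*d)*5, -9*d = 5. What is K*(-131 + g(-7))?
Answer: 178750/27 ≈ 6620.4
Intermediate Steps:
d = -5/9 (d = -1/9*5 = -5/9 ≈ -0.55556)
K = -125/9 (K = (5*(-5/9))*5 = -25/9*5 = -125/9 ≈ -13.889)
g(T) = -8/3 + T**3
K*(-131 + g(-7)) = -125*(-131 + (-8/3 + (-7)**3))/9 = -125*(-131 + (-8/3 - 343))/9 = -125*(-131 - 1037/3)/9 = -125/9*(-1430/3) = 178750/27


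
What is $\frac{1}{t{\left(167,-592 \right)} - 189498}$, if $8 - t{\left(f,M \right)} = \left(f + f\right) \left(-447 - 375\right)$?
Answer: $\frac{1}{85058} \approx 1.1757 \cdot 10^{-5}$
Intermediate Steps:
$t{\left(f,M \right)} = 8 + 1644 f$ ($t{\left(f,M \right)} = 8 - \left(f + f\right) \left(-447 - 375\right) = 8 - 2 f \left(-822\right) = 8 - - 1644 f = 8 + 1644 f$)
$\frac{1}{t{\left(167,-592 \right)} - 189498} = \frac{1}{\left(8 + 1644 \cdot 167\right) - 189498} = \frac{1}{\left(8 + 274548\right) - 189498} = \frac{1}{274556 - 189498} = \frac{1}{85058}$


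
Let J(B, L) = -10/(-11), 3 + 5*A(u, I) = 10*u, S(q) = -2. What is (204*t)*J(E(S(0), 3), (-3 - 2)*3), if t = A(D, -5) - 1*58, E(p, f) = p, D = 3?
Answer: -107304/11 ≈ -9754.9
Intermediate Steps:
A(u, I) = -⅗ + 2*u (A(u, I) = -⅗ + (10*u)/5 = -⅗ + 2*u)
J(B, L) = 10/11 (J(B, L) = -10*(-1/11) = 10/11)
t = -263/5 (t = (-⅗ + 2*3) - 1*58 = (-⅗ + 6) - 58 = 27/5 - 58 = -263/5 ≈ -52.600)
(204*t)*J(E(S(0), 3), (-3 - 2)*3) = (204*(-263/5))*(10/11) = -53652/5*10/11 = -107304/11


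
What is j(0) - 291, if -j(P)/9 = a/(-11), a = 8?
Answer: -3129/11 ≈ -284.45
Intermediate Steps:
j(P) = 72/11 (j(P) = -72/(-11) = -72*(-1)/11 = -9*(-8/11) = 72/11)
j(0) - 291 = 72/11 - 291 = -3129/11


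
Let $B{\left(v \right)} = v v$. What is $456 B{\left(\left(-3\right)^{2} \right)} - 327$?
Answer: $36609$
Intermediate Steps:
$B{\left(v \right)} = v^{2}$
$456 B{\left(\left(-3\right)^{2} \right)} - 327 = 456 \left(\left(-3\right)^{2}\right)^{2} - 327 = 456 \cdot 9^{2} - 327 = 456 \cdot 81 - 327 = 36936 - 327 = 36609$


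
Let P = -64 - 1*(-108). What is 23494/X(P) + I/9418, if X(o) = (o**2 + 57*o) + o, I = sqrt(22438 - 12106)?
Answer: 691/132 + 3*sqrt(287)/4709 ≈ 5.2456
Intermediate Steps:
P = 44 (P = -64 + 108 = 44)
I = 6*sqrt(287) (I = sqrt(10332) = 6*sqrt(287) ≈ 101.65)
X(o) = o**2 + 58*o
23494/X(P) + I/9418 = 23494/((44*(58 + 44))) + (6*sqrt(287))/9418 = 23494/((44*102)) + (6*sqrt(287))*(1/9418) = 23494/4488 + 3*sqrt(287)/4709 = 23494*(1/4488) + 3*sqrt(287)/4709 = 691/132 + 3*sqrt(287)/4709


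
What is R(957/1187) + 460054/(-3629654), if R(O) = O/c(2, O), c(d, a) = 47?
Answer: -1585169552/14463911929 ≈ -0.10959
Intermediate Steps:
R(O) = O/47
R(957/1187) + 460054/(-3629654) = (957/1187)/47 + 460054/(-3629654) = (957*(1/1187))/47 + 460054*(-1/3629654) = (1/47)*(957/1187) - 32861/259261 = 957/55789 - 32861/259261 = -1585169552/14463911929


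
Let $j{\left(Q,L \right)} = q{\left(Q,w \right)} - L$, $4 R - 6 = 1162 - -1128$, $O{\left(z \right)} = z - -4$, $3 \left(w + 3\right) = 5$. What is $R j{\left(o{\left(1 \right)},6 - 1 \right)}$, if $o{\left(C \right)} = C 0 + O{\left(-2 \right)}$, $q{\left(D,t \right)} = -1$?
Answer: $-3444$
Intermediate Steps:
$w = - \frac{4}{3}$ ($w = -3 + \frac{1}{3} \cdot 5 = -3 + \frac{5}{3} = - \frac{4}{3} \approx -1.3333$)
$O{\left(z \right)} = 4 + z$ ($O{\left(z \right)} = z + 4 = 4 + z$)
$o{\left(C \right)} = 2$ ($o{\left(C \right)} = C 0 + \left(4 - 2\right) = 0 + 2 = 2$)
$R = 574$ ($R = \frac{3}{2} + \frac{1162 - -1128}{4} = \frac{3}{2} + \frac{1162 + 1128}{4} = \frac{3}{2} + \frac{1}{4} \cdot 2290 = \frac{3}{2} + \frac{1145}{2} = 574$)
$j{\left(Q,L \right)} = -1 - L$
$R j{\left(o{\left(1 \right)},6 - 1 \right)} = 574 \left(-1 - \left(6 - 1\right)\right) = 574 \left(-1 - 5\right) = 574 \left(-6\right) = -3444$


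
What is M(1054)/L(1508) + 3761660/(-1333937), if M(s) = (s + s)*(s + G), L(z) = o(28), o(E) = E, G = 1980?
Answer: 2132829548546/9337559 ≈ 2.2841e+5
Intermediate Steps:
L(z) = 28
M(s) = 2*s*(1980 + s) (M(s) = (s + s)*(s + 1980) = (2*s)*(1980 + s) = 2*s*(1980 + s))
M(1054)/L(1508) + 3761660/(-1333937) = (2*1054*(1980 + 1054))/28 + 3761660/(-1333937) = (2*1054*3034)*(1/28) + 3761660*(-1/1333937) = 6395672*(1/28) - 3761660/1333937 = 1598918/7 - 3761660/1333937 = 2132829548546/9337559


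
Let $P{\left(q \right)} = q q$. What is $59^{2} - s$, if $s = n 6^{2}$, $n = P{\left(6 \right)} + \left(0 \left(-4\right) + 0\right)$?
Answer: $2185$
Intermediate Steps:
$P{\left(q \right)} = q^{2}$
$n = 36$ ($n = 6^{2} + \left(0 \left(-4\right) + 0\right) = 36 + \left(0 + 0\right) = 36 + 0 = 36$)
$s = 1296$ ($s = 36 \cdot 6^{2} = 36 \cdot 36 = 1296$)
$59^{2} - s = 59^{2} - 1296 = 3481 - 1296 = 2185$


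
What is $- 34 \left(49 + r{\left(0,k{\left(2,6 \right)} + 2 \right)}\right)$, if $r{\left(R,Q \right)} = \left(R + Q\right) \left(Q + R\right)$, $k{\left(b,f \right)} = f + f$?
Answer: $-8330$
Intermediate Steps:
$k{\left(b,f \right)} = 2 f$
$r{\left(R,Q \right)} = \left(Q + R\right)^{2}$ ($r{\left(R,Q \right)} = \left(Q + R\right) \left(Q + R\right) = \left(Q + R\right)^{2}$)
$- 34 \left(49 + r{\left(0,k{\left(2,6 \right)} + 2 \right)}\right) = - 34 \left(49 + \left(\left(2 \cdot 6 + 2\right) + 0\right)^{2}\right) = - 34 \left(49 + \left(\left(12 + 2\right) + 0\right)^{2}\right) = - 34 \left(49 + \left(14 + 0\right)^{2}\right) = - 34 \left(49 + 14^{2}\right) = - 34 \left(49 + 196\right) = \left(-34\right) 245 = -8330$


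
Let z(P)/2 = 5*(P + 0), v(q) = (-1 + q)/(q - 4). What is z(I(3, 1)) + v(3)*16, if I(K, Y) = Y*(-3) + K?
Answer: -32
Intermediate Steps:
I(K, Y) = K - 3*Y (I(K, Y) = -3*Y + K = K - 3*Y)
v(q) = (-1 + q)/(-4 + q)
z(P) = 10*P (z(P) = 2*(5*(P + 0)) = 2*(5*P) = 10*P)
z(I(3, 1)) + v(3)*16 = 10*(3 - 3*1) + ((-1 + 3)/(-4 + 3))*16 = 10*(3 - 3) + (2/(-1))*16 = 10*0 - 1*2*16 = 0 - 2*16 = 0 - 32 = -32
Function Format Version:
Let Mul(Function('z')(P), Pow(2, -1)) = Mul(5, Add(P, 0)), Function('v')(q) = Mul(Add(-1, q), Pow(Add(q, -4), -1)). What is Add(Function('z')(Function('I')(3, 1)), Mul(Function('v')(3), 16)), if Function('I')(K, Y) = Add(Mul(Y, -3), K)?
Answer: -32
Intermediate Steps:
Function('I')(K, Y) = Add(K, Mul(-3, Y)) (Function('I')(K, Y) = Add(Mul(-3, Y), K) = Add(K, Mul(-3, Y)))
Function('v')(q) = Mul(Pow(Add(-4, q), -1), Add(-1, q)) (Function('v')(q) = Mul(Add(-1, q), Pow(Add(-4, q), -1)) = Mul(Pow(Add(-4, q), -1), Add(-1, q)))
Function('z')(P) = Mul(10, P) (Function('z')(P) = Mul(2, Mul(5, Add(P, 0))) = Mul(2, Mul(5, P)) = Mul(10, P))
Add(Function('z')(Function('I')(3, 1)), Mul(Function('v')(3), 16)) = Add(Mul(10, Add(3, Mul(-3, 1))), Mul(Mul(Pow(Add(-4, 3), -1), Add(-1, 3)), 16)) = Add(Mul(10, Add(3, -3)), Mul(Mul(Pow(-1, -1), 2), 16)) = Add(Mul(10, 0), Mul(Mul(-1, 2), 16)) = Add(0, Mul(-2, 16)) = Add(0, -32) = -32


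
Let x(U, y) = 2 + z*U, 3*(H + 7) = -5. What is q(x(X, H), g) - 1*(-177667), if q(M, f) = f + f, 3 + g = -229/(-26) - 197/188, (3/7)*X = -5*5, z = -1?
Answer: 217120707/1222 ≈ 1.7768e+5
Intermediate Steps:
X = -175/3 (X = 7*(-5*5)/3 = (7/3)*(-25) = -175/3 ≈ -58.333)
H = -26/3 (H = -7 + (⅓)*(-5) = -7 - 5/3 = -26/3 ≈ -8.6667)
x(U, y) = 2 - U
g = 11633/2444 (g = -3 + (-229/(-26) - 197/188) = -3 + (-229*(-1/26) - 197*1/188) = -3 + (229/26 - 197/188) = -3 + 18965/2444 = 11633/2444 ≈ 4.7598)
q(M, f) = 2*f
q(x(X, H), g) - 1*(-177667) = 2*(11633/2444) - 1*(-177667) = 11633/1222 + 177667 = 217120707/1222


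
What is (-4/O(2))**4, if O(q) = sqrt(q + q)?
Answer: 16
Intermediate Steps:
O(q) = sqrt(2)*sqrt(q) (O(q) = sqrt(2*q) = sqrt(2)*sqrt(q))
(-4/O(2))**4 = (-4/(sqrt(2)*sqrt(2)))**4 = (-4/2)**4 = (-4*1/2)**4 = (-2)**4 = 16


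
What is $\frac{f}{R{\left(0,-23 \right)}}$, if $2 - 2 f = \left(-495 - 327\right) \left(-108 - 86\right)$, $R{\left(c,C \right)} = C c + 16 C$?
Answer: $\frac{79733}{368} \approx 216.67$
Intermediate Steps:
$R{\left(c,C \right)} = 16 C + C c$
$f = -79733$ ($f = 1 - \frac{\left(-495 - 327\right) \left(-108 - 86\right)}{2} = 1 - \frac{\left(-822\right) \left(-194\right)}{2} = 1 - 79734 = -79733$)
$\frac{f}{R{\left(0,-23 \right)}} = - \frac{79733}{\left(-23\right) \left(16 + 0\right)} = - \frac{79733}{\left(-23\right) 16} = - \frac{79733}{-368} = \left(-79733\right) \left(- \frac{1}{368}\right) = \frac{79733}{368}$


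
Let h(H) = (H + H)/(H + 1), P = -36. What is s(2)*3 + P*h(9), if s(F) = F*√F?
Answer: -324/5 + 6*√2 ≈ -56.315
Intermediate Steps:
s(F) = F^(3/2)
h(H) = 2*H/(1 + H) (h(H) = (2*H)/(1 + H) = 2*H/(1 + H))
s(2)*3 + P*h(9) = 2^(3/2)*3 - 72*9/(1 + 9) = (2*√2)*3 - 72*9/10 = 6*√2 - 72*9/10 = 6*√2 - 36*9/5 = 6*√2 - 324/5 = -324/5 + 6*√2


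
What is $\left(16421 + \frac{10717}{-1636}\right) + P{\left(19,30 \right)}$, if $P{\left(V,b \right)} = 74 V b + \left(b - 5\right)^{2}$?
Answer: $\frac{96883019}{1636} \approx 59219.0$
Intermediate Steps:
$P{\left(V,b \right)} = \left(-5 + b\right)^{2} + 74 V b$ ($P{\left(V,b \right)} = 74 V b + \left(-5 + b\right)^{2} = \left(-5 + b\right)^{2} + 74 V b$)
$\left(16421 + \frac{10717}{-1636}\right) + P{\left(19,30 \right)} = \left(16421 + \frac{10717}{-1636}\right) + \left(\left(-5 + 30\right)^{2} + 74 \cdot 19 \cdot 30\right) = \left(16421 + 10717 \left(- \frac{1}{1636}\right)\right) + \left(25^{2} + 42180\right) = \left(16421 - \frac{10717}{1636}\right) + \left(625 + 42180\right) = \frac{26854039}{1636} + 42805 = \frac{96883019}{1636}$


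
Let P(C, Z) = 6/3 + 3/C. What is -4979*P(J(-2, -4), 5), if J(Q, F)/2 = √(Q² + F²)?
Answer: -9958 - 14937*√5/20 ≈ -11628.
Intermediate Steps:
J(Q, F) = 2*√(F² + Q²) (J(Q, F) = 2*√(Q² + F²) = 2*√(F² + Q²))
P(C, Z) = 2 + 3/C (P(C, Z) = 6*(⅓) + 3/C = 2 + 3/C)
-4979*P(J(-2, -4), 5) = -4979*(2 + 3/((2*√((-4)² + (-2)²)))) = -4979*(2 + 3/((2*√(16 + 4)))) = -4979*(2 + 3/((2*√20))) = -4979*(2 + 3/((2*(2*√5)))) = -4979*(2 + 3/((4*√5))) = -4979*(2 + 3*(√5/20)) = -4979*(2 + 3*√5/20) = -9958 - 14937*√5/20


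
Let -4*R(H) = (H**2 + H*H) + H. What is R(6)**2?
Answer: 1521/4 ≈ 380.25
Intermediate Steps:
R(H) = -H**2/2 - H/4 (R(H) = -((H**2 + H*H) + H)/4 = -((H**2 + H**2) + H)/4 = -(2*H**2 + H)/4 = -(H + 2*H**2)/4 = -H**2/2 - H/4)
R(6)**2 = (-1/4*6*(1 + 2*6))**2 = (-1/4*6*(1 + 12))**2 = (-1/4*6*13)**2 = (-39/2)**2 = 1521/4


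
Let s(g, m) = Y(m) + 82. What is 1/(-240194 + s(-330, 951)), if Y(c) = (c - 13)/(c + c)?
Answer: -951/228346043 ≈ -4.1647e-6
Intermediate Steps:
Y(c) = (-13 + c)/(2*c) (Y(c) = (-13 + c)/((2*c)) = (-13 + c)*(1/(2*c)) = (-13 + c)/(2*c))
s(g, m) = 82 + (-13 + m)/(2*m) (s(g, m) = (-13 + m)/(2*m) + 82 = 82 + (-13 + m)/(2*m))
1/(-240194 + s(-330, 951)) = 1/(-240194 + (½)*(-13 + 165*951)/951) = 1/(-240194 + (½)*(1/951)*(-13 + 156915)) = 1/(-240194 + (½)*(1/951)*156902) = 1/(-240194 + 78451/951) = 1/(-228346043/951) = -951/228346043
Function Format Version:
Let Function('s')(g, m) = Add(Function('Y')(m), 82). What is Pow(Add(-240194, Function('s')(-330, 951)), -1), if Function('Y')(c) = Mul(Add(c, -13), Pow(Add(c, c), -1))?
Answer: Rational(-951, 228346043) ≈ -4.1647e-6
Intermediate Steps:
Function('Y')(c) = Mul(Rational(1, 2), Pow(c, -1), Add(-13, c)) (Function('Y')(c) = Mul(Add(-13, c), Pow(Mul(2, c), -1)) = Mul(Add(-13, c), Mul(Rational(1, 2), Pow(c, -1))) = Mul(Rational(1, 2), Pow(c, -1), Add(-13, c)))
Function('s')(g, m) = Add(82, Mul(Rational(1, 2), Pow(m, -1), Add(-13, m))) (Function('s')(g, m) = Add(Mul(Rational(1, 2), Pow(m, -1), Add(-13, m)), 82) = Add(82, Mul(Rational(1, 2), Pow(m, -1), Add(-13, m))))
Pow(Add(-240194, Function('s')(-330, 951)), -1) = Pow(Add(-240194, Mul(Rational(1, 2), Pow(951, -1), Add(-13, Mul(165, 951)))), -1) = Pow(Add(-240194, Mul(Rational(1, 2), Rational(1, 951), Add(-13, 156915))), -1) = Pow(Add(-240194, Mul(Rational(1, 2), Rational(1, 951), 156902)), -1) = Pow(Add(-240194, Rational(78451, 951)), -1) = Pow(Rational(-228346043, 951), -1) = Rational(-951, 228346043)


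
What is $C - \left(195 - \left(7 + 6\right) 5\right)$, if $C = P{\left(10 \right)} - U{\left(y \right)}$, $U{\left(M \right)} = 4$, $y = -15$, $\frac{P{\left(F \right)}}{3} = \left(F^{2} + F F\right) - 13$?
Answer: $427$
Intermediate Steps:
$P{\left(F \right)} = -39 + 6 F^{2}$ ($P{\left(F \right)} = 3 \left(\left(F^{2} + F F\right) - 13\right) = 3 \left(\left(F^{2} + F^{2}\right) - 13\right) = 3 \left(2 F^{2} - 13\right) = 3 \left(-13 + 2 F^{2}\right) = -39 + 6 F^{2}$)
$C = 557$ ($C = \left(-39 + 6 \cdot 10^{2}\right) - 4 = \left(-39 + 6 \cdot 100\right) - 4 = \left(-39 + 600\right) - 4 = 561 - 4 = 557$)
$C - \left(195 - \left(7 + 6\right) 5\right) = 557 - \left(195 - \left(7 + 6\right) 5\right) = 557 + \left(13 \cdot 5 - 195\right) = 557 + \left(65 - 195\right) = 557 - 130 = 427$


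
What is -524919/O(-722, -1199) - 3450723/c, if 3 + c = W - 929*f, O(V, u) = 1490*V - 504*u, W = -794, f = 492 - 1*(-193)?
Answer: 980709561405/150205844204 ≈ 6.5291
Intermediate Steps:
f = 685 (f = 492 + 193 = 685)
O(V, u) = -504*u + 1490*V
c = -637162 (c = -3 + (-794 - 929*685) = -3 + (-794 - 636365) = -3 - 637159 = -637162)
-524919/O(-722, -1199) - 3450723/c = -524919/(-504*(-1199) + 1490*(-722)) - 3450723/(-637162) = -524919/(604296 - 1075780) - 3450723*(-1/637162) = -524919/(-471484) + 3450723/637162 = -524919*(-1/471484) + 3450723/637162 = 524919/471484 + 3450723/637162 = 980709561405/150205844204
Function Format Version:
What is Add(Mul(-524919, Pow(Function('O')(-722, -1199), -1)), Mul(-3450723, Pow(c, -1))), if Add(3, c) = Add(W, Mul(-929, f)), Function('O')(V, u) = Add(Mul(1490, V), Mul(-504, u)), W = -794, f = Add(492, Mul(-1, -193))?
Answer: Rational(980709561405, 150205844204) ≈ 6.5291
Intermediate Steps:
f = 685 (f = Add(492, 193) = 685)
Function('O')(V, u) = Add(Mul(-504, u), Mul(1490, V))
c = -637162 (c = Add(-3, Add(-794, Mul(-929, 685))) = Add(-3, Add(-794, -636365)) = Add(-3, -637159) = -637162)
Add(Mul(-524919, Pow(Function('O')(-722, -1199), -1)), Mul(-3450723, Pow(c, -1))) = Add(Mul(-524919, Pow(Add(Mul(-504, -1199), Mul(1490, -722)), -1)), Mul(-3450723, Pow(-637162, -1))) = Add(Mul(-524919, Pow(Add(604296, -1075780), -1)), Mul(-3450723, Rational(-1, 637162))) = Add(Mul(-524919, Pow(-471484, -1)), Rational(3450723, 637162)) = Add(Mul(-524919, Rational(-1, 471484)), Rational(3450723, 637162)) = Add(Rational(524919, 471484), Rational(3450723, 637162)) = Rational(980709561405, 150205844204)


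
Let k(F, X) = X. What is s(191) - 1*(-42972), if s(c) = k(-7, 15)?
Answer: 42987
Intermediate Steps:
s(c) = 15
s(191) - 1*(-42972) = 15 - 1*(-42972) = 15 + 42972 = 42987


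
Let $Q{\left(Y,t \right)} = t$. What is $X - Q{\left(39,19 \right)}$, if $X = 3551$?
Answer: $3532$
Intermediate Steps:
$X - Q{\left(39,19 \right)} = 3551 - 19 = 3532$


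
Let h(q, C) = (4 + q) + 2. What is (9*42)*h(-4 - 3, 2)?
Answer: -378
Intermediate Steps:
h(q, C) = 6 + q
(9*42)*h(-4 - 3, 2) = (9*42)*(6 + (-4 - 3)) = 378*(6 - 7) = 378*(-1) = -378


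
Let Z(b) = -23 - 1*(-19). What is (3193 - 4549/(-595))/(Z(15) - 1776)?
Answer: -476096/264775 ≈ -1.7981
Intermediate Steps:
Z(b) = -4 (Z(b) = -23 + 19 = -4)
(3193 - 4549/(-595))/(Z(15) - 1776) = (3193 - 4549/(-595))/(-4 - 1776) = (3193 - 4549*(-1/595))/(-1780) = (3193 + 4549/595)*(-1/1780) = (1904384/595)*(-1/1780) = -476096/264775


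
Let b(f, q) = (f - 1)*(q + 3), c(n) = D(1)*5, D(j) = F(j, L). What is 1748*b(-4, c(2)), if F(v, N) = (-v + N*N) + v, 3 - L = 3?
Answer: -26220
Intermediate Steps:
L = 0 (L = 3 - 1*3 = 3 - 3 = 0)
F(v, N) = N**2 (F(v, N) = (-v + N**2) + v = (N**2 - v) + v = N**2)
D(j) = 0 (D(j) = 0**2 = 0)
c(n) = 0 (c(n) = 0*5 = 0)
b(f, q) = (-1 + f)*(3 + q)
1748*b(-4, c(2)) = 1748*(-3 - 1*0 + 3*(-4) - 4*0) = 1748*(-3 + 0 - 12 + 0) = 1748*(-15) = -26220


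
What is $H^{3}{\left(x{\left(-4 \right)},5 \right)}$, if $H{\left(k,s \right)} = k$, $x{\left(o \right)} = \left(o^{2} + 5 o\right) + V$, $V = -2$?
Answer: $-216$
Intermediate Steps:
$x{\left(o \right)} = -2 + o^{2} + 5 o$ ($x{\left(o \right)} = \left(o^{2} + 5 o\right) - 2 = -2 + o^{2} + 5 o$)
$H^{3}{\left(x{\left(-4 \right)},5 \right)} = \left(-2 + \left(-4\right)^{2} + 5 \left(-4\right)\right)^{3} = \left(-2 + 16 - 20\right)^{3} = \left(-6\right)^{3} = -216$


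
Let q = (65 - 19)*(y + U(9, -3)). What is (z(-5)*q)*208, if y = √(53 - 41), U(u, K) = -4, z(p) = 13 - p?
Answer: -688896 + 344448*√3 ≈ -92295.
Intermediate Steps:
y = 2*√3 (y = √12 = 2*√3 ≈ 3.4641)
q = -184 + 92*√3 (q = (65 - 19)*(2*√3 - 4) = 46*(-4 + 2*√3) = -184 + 92*√3 ≈ -24.651)
(z(-5)*q)*208 = ((13 - 1*(-5))*(-184 + 92*√3))*208 = ((13 + 5)*(-184 + 92*√3))*208 = (18*(-184 + 92*√3))*208 = (-3312 + 1656*√3)*208 = -688896 + 344448*√3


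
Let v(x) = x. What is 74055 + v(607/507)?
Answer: 37546492/507 ≈ 74056.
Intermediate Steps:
74055 + v(607/507) = 74055 + 607/507 = 37546492/507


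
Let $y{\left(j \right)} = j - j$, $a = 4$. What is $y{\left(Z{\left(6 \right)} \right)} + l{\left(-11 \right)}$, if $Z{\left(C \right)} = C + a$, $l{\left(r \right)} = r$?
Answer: $-11$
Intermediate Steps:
$Z{\left(C \right)} = 4 + C$ ($Z{\left(C \right)} = C + 4 = 4 + C$)
$y{\left(j \right)} = 0$
$y{\left(Z{\left(6 \right)} \right)} + l{\left(-11 \right)} = 0 - 11 = -11$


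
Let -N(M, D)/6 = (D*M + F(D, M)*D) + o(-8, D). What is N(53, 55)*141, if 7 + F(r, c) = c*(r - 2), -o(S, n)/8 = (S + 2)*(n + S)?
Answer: -134751726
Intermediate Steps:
o(S, n) = -8*(2 + S)*(S + n) (o(S, n) = -8*(S + 2)*(n + S) = -8*(2 + S)*(S + n))
F(r, c) = -7 + c*(-2 + r) (F(r, c) = -7 + c*(r - 2) = -7 + c*(-2 + r))
N(M, D) = 2304 - 288*D - 6*D*M - 6*D*(-7 - 2*M + D*M) (N(M, D) = -6*((D*M + (-7 - 2*M + M*D)*D) + (-16*(-8) - 16*D - 8*(-8)² - 8*(-8)*D)) = -6*((D*M + (-7 - 2*M + D*M)*D) + (128 - 16*D - 8*64 + 64*D)) = -6*((D*M + D*(-7 - 2*M + D*M)) + (128 - 16*D - 512 + 64*D)) = -6*((D*M + D*(-7 - 2*M + D*M)) + (-384 + 48*D)) = -6*(-384 + 48*D + D*M + D*(-7 - 2*M + D*M)) = 2304 - 288*D - 6*D*M - 6*D*(-7 - 2*M + D*M))
N(53, 55)*141 = (2304 - 246*55 - 6*53*55² + 6*55*53)*141 = (2304 - 13530 - 6*53*3025 + 17490)*141 = (2304 - 13530 - 961950 + 17490)*141 = -955686*141 = -134751726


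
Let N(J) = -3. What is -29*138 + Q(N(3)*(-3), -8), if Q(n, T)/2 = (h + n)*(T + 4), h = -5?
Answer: -4034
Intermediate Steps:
Q(n, T) = 2*(-5 + n)*(4 + T) (Q(n, T) = 2*((-5 + n)*(T + 4)) = 2*((-5 + n)*(4 + T)) = 2*(-5 + n)*(4 + T))
-29*138 + Q(N(3)*(-3), -8) = -29*138 + (-40 - 10*(-8) + 8*(-3*(-3)) + 2*(-8)*(-3*(-3))) = -4002 + (-40 + 80 + 8*9 + 2*(-8)*9) = -4002 + (-40 + 80 + 72 - 144) = -4002 - 32 = -4034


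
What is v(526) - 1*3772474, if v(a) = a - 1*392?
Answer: -3772340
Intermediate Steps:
v(a) = -392 + a (v(a) = a - 392 = -392 + a)
v(526) - 1*3772474 = (-392 + 526) - 1*3772474 = 134 - 3772474 = -3772340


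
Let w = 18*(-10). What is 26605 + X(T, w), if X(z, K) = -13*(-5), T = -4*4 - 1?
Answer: 26670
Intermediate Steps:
T = -17 (T = -16 - 1 = -17)
w = -180
X(z, K) = 65
26605 + X(T, w) = 26605 + 65 = 26670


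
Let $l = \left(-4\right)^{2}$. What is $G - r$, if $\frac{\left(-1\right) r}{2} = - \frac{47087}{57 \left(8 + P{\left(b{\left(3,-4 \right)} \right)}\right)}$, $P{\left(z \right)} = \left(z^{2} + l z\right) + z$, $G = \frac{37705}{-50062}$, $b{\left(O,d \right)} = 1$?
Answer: $- \frac{2385208799}{37095942} \approx -64.298$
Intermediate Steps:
$l = 16$
$G = - \frac{37705}{50062}$ ($G = 37705 \left(- \frac{1}{50062}\right) = - \frac{37705}{50062} \approx -0.75317$)
$P{\left(z \right)} = z^{2} + 17 z$ ($P{\left(z \right)} = \left(z^{2} + 16 z\right) + z = z^{2} + 17 z$)
$r = \frac{47087}{741}$ ($r = - 2 \left(- \frac{47087}{57 \left(8 + 1 \left(17 + 1\right)\right)}\right) = - 2 \left(- \frac{47087}{57 \left(8 + 1 \cdot 18\right)}\right) = - 2 \left(- \frac{47087}{57 \left(8 + 18\right)}\right) = - 2 \left(- \frac{47087}{57 \cdot 26}\right) = - 2 \left(- \frac{47087}{1482}\right) = - 2 \left(\left(-47087\right) \frac{1}{1482}\right) = \left(-2\right) \left(- \frac{47087}{1482}\right) = \frac{47087}{741} \approx 63.545$)
$G - r = - \frac{37705}{50062} - \frac{47087}{741} = - \frac{2385208799}{37095942}$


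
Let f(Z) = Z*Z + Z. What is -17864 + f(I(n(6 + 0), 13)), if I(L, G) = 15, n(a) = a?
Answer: -17624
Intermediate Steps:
f(Z) = Z + Z**2 (f(Z) = Z**2 + Z = Z + Z**2)
-17864 + f(I(n(6 + 0), 13)) = -17864 + 15*(1 + 15) = -17864 + 15*16 = -17864 + 240 = -17624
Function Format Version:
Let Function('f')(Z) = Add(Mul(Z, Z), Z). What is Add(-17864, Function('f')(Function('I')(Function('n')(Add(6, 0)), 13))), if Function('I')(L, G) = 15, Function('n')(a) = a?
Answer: -17624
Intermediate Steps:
Function('f')(Z) = Add(Z, Pow(Z, 2)) (Function('f')(Z) = Add(Pow(Z, 2), Z) = Add(Z, Pow(Z, 2)))
Add(-17864, Function('f')(Function('I')(Function('n')(Add(6, 0)), 13))) = Add(-17864, Mul(15, Add(1, 15))) = Add(-17864, Mul(15, 16)) = Add(-17864, 240) = -17624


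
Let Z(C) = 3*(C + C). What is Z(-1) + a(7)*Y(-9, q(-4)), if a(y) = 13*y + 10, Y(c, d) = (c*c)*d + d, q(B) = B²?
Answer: 132506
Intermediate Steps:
Y(c, d) = d + d*c² (Y(c, d) = c²*d + d = d*c² + d = d + d*c²)
Z(C) = 6*C (Z(C) = 3*(2*C) = 6*C)
a(y) = 10 + 13*y
Z(-1) + a(7)*Y(-9, q(-4)) = 6*(-1) + (10 + 13*7)*((-4)²*(1 + (-9)²)) = -6 + (10 + 91)*(16*(1 + 81)) = -6 + 101*(16*82) = -6 + 101*1312 = -6 + 132512 = 132506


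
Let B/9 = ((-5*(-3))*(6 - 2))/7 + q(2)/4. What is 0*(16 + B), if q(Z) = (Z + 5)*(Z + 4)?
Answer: 0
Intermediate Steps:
q(Z) = (4 + Z)*(5 + Z) (q(Z) = (5 + Z)*(4 + Z) = (4 + Z)*(5 + Z))
B = 2403/14 (B = 9*(((-5*(-3))*(6 - 2))/7 + (20 + 2² + 9*2)/4) = 9*((15*4)*(⅐) + (20 + 4 + 18)*(¼)) = 9*(60*(⅐) + 42*(¼)) = 9*(60/7 + 21/2) = 9*(267/14) = 2403/14 ≈ 171.64)
0*(16 + B) = 0*(16 + 2403/14) = 0*(2627/14) = 0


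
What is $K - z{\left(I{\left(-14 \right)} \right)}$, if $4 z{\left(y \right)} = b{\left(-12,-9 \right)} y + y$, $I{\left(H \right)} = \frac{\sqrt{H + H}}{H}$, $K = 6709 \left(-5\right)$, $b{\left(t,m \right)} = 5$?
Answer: $-33545 + \frac{3 i \sqrt{7}}{14} \approx -33545.0 + 0.56695 i$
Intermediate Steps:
$K = -33545$
$I{\left(H \right)} = \frac{\sqrt{2}}{\sqrt{H}}$ ($I{\left(H \right)} = \frac{\sqrt{2 H}}{H} = \frac{\sqrt{2} \sqrt{H}}{H} = \frac{\sqrt{2}}{\sqrt{H}}$)
$z{\left(y \right)} = \frac{3 y}{2}$ ($z{\left(y \right)} = \frac{5 y + y}{4} = \frac{6 y}{4} = \frac{3 y}{2}$)
$K - z{\left(I{\left(-14 \right)} \right)} = -33545 - \frac{3 \frac{\sqrt{2}}{i \sqrt{14}}}{2} = -33545 - \frac{3 \sqrt{2} \left(- \frac{i \sqrt{14}}{14}\right)}{2} = -33545 - \frac{3 \left(- \frac{i \sqrt{7}}{7}\right)}{2} = -33545 - - \frac{3 i \sqrt{7}}{14} = -33545 + \frac{3 i \sqrt{7}}{14}$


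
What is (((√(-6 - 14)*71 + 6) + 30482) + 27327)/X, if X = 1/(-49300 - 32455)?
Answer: -4726665325 - 11609210*I*√5 ≈ -4.7267e+9 - 2.5959e+7*I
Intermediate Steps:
X = -1/81755 (X = 1/(-81755) = -1/81755 ≈ -1.2232e-5)
(((√(-6 - 14)*71 + 6) + 30482) + 27327)/X = (((√(-6 - 14)*71 + 6) + 30482) + 27327)/(-1/81755) = (((√(-20)*71 + 6) + 30482) + 27327)*(-81755) = ((((2*I*√5)*71 + 6) + 30482) + 27327)*(-81755) = (((142*I*√5 + 6) + 30482) + 27327)*(-81755) = (((6 + 142*I*√5) + 30482) + 27327)*(-81755) = ((30488 + 142*I*√5) + 27327)*(-81755) = (57815 + 142*I*√5)*(-81755) = -4726665325 - 11609210*I*√5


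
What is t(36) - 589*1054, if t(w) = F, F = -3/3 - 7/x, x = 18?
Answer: -11174533/18 ≈ -6.2081e+5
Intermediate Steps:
F = -25/18 (F = -3/3 - 7/18 = -3*1/3 - 7*1/18 = -1 - 7/18 = -25/18 ≈ -1.3889)
t(w) = -25/18
t(36) - 589*1054 = -25/18 - 589*1054 = -25/18 - 620806 = -11174533/18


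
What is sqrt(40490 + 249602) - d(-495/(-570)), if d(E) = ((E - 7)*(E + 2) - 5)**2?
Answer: -1063868689/2085136 + 2*sqrt(72523) ≈ 28.386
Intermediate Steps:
d(E) = (-5 + (-7 + E)*(2 + E))**2 (d(E) = ((-7 + E)*(2 + E) - 5)**2 = (-5 + (-7 + E)*(2 + E))**2)
sqrt(40490 + 249602) - d(-495/(-570)) = sqrt(40490 + 249602) - (19 - (-495/(-570))**2 + 5*(-495/(-570)))**2 = sqrt(290092) - (19 - (-495*(-1/570))**2 + 5*(-495*(-1/570)))**2 = 2*sqrt(72523) - (19 - (33/38)**2 + 5*(33/38))**2 = 2*sqrt(72523) - (19 - 1*1089/1444 + 165/38)**2 = 2*sqrt(72523) - (19 - 1089/1444 + 165/38)**2 = 2*sqrt(72523) - (32617/1444)**2 = 2*sqrt(72523) - 1*1063868689/2085136 = 2*sqrt(72523) - 1063868689/2085136 = -1063868689/2085136 + 2*sqrt(72523)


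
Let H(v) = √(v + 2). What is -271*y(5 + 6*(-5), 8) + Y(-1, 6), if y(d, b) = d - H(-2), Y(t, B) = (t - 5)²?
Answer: 6811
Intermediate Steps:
H(v) = √(2 + v)
Y(t, B) = (-5 + t)²
y(d, b) = d (y(d, b) = d - √(2 - 2) = d - √0 = d - 1*0 = d + 0 = d)
-271*y(5 + 6*(-5), 8) + Y(-1, 6) = -271*(5 + 6*(-5)) + (-5 - 1)² = -271*(5 - 30) + (-6)² = -271*(-25) + 36 = 6775 + 36 = 6811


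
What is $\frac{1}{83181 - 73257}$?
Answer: $\frac{1}{9924} \approx 0.00010077$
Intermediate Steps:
$\frac{1}{83181 - 73257} = \frac{1}{9924}$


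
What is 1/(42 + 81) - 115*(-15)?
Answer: 212176/123 ≈ 1725.0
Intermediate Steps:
1/(42 + 81) - 115*(-15) = 1/123 + 1725 = 212176/123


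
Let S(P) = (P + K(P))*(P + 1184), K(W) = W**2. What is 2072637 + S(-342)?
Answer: 100268361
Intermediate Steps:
S(P) = (1184 + P)*(P + P**2) (S(P) = (P + P**2)*(P + 1184) = (P + P**2)*(1184 + P) = (1184 + P)*(P + P**2))
2072637 + S(-342) = 2072637 - 342*(1184 + (-342)**2 + 1185*(-342)) = 2072637 - 342*(1184 + 116964 - 405270) = 2072637 - 342*(-287122) = 2072637 + 98195724 = 100268361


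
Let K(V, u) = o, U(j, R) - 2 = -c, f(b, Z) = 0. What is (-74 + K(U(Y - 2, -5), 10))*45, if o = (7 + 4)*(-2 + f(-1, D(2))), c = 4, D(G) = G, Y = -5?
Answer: -4320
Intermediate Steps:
U(j, R) = -2 (U(j, R) = 2 - 1*4 = 2 - 4 = -2)
o = -22 (o = (7 + 4)*(-2 + 0) = 11*(-2) = -22)
K(V, u) = -22
(-74 + K(U(Y - 2, -5), 10))*45 = (-74 - 22)*45 = -96*45 = -4320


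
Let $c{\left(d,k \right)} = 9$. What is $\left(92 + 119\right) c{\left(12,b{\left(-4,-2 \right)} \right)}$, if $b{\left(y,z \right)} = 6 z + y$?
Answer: $1899$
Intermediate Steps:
$b{\left(y,z \right)} = y + 6 z$
$\left(92 + 119\right) c{\left(12,b{\left(-4,-2 \right)} \right)} = \left(92 + 119\right) 9 = 211 \cdot 9 = 1899$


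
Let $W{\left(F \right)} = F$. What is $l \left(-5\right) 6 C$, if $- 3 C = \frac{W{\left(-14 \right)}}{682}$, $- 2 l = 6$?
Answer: $\frac{210}{341} \approx 0.61584$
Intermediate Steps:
$l = -3$ ($l = \left(- \frac{1}{2}\right) 6 = -3$)
$C = \frac{7}{1023}$ ($C = - \frac{\left(-14\right) \frac{1}{682}}{3} = \left(- \frac{1}{3}\right) \left(- \frac{7}{341}\right) = \frac{7}{1023} \approx 0.0068426$)
$l \left(-5\right) 6 C = \left(-3\right) \left(-5\right) 6 \cdot \frac{7}{1023} = 15 \cdot 6 \cdot \frac{7}{1023} = 90 \cdot \frac{7}{1023} = \frac{210}{341}$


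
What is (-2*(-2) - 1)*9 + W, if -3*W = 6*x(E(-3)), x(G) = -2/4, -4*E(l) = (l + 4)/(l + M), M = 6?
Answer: 28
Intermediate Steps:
E(l) = -(4 + l)/(4*(6 + l)) (E(l) = -(l + 4)/(4*(l + 6)) = -(4 + l)/(4*(6 + l)))
x(G) = -1/2 (x(G) = -2*1/4 = -1/2)
W = 1 (W = -2*(-1)/2 = -1/3*(-3) = 1)
(-2*(-2) - 1)*9 + W = (-2*(-2) - 1)*9 + 1 = (4 - 1)*9 + 1 = 3*9 + 1 = 27 + 1 = 28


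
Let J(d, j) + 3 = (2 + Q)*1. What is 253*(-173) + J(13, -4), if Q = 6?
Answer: -43764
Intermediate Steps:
J(d, j) = 5 (J(d, j) = -3 + (2 + 6)*1 = -3 + 8*1 = -3 + 8 = 5)
253*(-173) + J(13, -4) = 253*(-173) + 5 = -43769 + 5 = -43764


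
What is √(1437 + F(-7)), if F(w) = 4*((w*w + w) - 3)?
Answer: 3*√177 ≈ 39.912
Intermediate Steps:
F(w) = -12 + 4*w + 4*w² (F(w) = 4*((w² + w) - 3) = 4*((w + w²) - 3) = 4*(-3 + w + w²) = -12 + 4*w + 4*w²)
√(1437 + F(-7)) = √(1437 + (-12 + 4*(-7) + 4*(-7)²)) = √(1437 + (-12 - 28 + 4*49)) = √(1437 + (-12 - 28 + 196)) = √(1437 + 156) = √1593 = 3*√177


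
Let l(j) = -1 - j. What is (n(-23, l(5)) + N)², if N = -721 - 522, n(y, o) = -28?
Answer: 1615441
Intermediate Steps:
N = -1243
(n(-23, l(5)) + N)² = (-28 - 1243)² = (-1271)² = 1615441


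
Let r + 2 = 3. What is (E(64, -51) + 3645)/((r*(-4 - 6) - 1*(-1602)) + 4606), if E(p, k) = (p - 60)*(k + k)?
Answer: 1079/2066 ≈ 0.52227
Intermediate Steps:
r = 1 (r = -2 + 3 = 1)
E(p, k) = 2*k*(-60 + p) (E(p, k) = (-60 + p)*(2*k) = 2*k*(-60 + p))
(E(64, -51) + 3645)/((r*(-4 - 6) - 1*(-1602)) + 4606) = (2*(-51)*(-60 + 64) + 3645)/((1*(-4 - 6) - 1*(-1602)) + 4606) = (2*(-51)*4 + 3645)/((1*(-10) + 1602) + 4606) = (-408 + 3645)/((-10 + 1602) + 4606) = 3237/(1592 + 4606) = 3237/6198 = 3237*(1/6198) = 1079/2066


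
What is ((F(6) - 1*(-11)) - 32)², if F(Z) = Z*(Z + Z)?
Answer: 2601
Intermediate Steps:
F(Z) = 2*Z² (F(Z) = Z*(2*Z) = 2*Z²)
((F(6) - 1*(-11)) - 32)² = ((2*6² - 1*(-11)) - 32)² = ((2*36 + 11) - 32)² = ((72 + 11) - 32)² = (83 - 32)² = 51² = 2601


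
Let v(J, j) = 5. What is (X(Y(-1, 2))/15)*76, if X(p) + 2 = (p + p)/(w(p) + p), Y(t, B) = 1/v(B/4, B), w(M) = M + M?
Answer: -304/45 ≈ -6.7556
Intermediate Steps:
w(M) = 2*M
Y(t, B) = ⅕ (Y(t, B) = 1/5 = ⅕)
X(p) = -4/3 (X(p) = -2 + (p + p)/(2*p + p) = -2 + (2*p)/((3*p)) = -2 + (2*p)*(1/(3*p)) = -2 + ⅔ = -4/3)
(X(Y(-1, 2))/15)*76 = -4/3/15*76 = -4/3*1/15*76 = -4/45*76 = -304/45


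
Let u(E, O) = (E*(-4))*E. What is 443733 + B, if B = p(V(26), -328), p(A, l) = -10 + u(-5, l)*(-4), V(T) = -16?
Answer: 444123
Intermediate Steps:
u(E, O) = -4*E**2 (u(E, O) = (-4*E)*E = -4*E**2)
p(A, l) = 390 (p(A, l) = -10 - 4*(-5)**2*(-4) = -10 - 4*25*(-4) = -10 - 100*(-4) = -10 + 400 = 390)
B = 390
443733 + B = 443733 + 390 = 444123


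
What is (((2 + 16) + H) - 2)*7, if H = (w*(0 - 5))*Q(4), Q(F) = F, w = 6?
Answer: -728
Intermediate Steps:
H = -120 (H = (6*(0 - 5))*4 = (6*(-5))*4 = -30*4 = -120)
(((2 + 16) + H) - 2)*7 = (((2 + 16) - 120) - 2)*7 = ((18 - 120) - 2)*7 = (-102 - 2)*7 = -104*7 = -728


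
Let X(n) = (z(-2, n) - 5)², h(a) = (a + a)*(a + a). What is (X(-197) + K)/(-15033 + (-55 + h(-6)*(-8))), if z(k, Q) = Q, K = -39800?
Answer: -251/4060 ≈ -0.061823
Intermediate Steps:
h(a) = 4*a² (h(a) = (2*a)*(2*a) = 4*a²)
X(n) = (-5 + n)² (X(n) = (n - 5)² = (-5 + n)²)
(X(-197) + K)/(-15033 + (-55 + h(-6)*(-8))) = ((-5 - 197)² - 39800)/(-15033 + (-55 + (4*(-6)²)*(-8))) = ((-202)² - 39800)/(-15033 + (-55 + (4*36)*(-8))) = (40804 - 39800)/(-15033 + (-55 + 144*(-8))) = 1004/(-15033 + (-55 - 1152)) = 1004/(-15033 - 1207) = 1004/(-16240) = 1004*(-1/16240) = -251/4060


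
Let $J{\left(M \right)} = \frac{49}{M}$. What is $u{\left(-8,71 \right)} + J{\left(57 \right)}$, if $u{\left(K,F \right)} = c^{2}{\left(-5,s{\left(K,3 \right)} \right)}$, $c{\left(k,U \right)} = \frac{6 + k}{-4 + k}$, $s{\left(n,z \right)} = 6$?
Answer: $\frac{1342}{1539} \approx 0.87199$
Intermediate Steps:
$c{\left(k,U \right)} = \frac{6 + k}{-4 + k}$
$u{\left(K,F \right)} = \frac{1}{81}$ ($u{\left(K,F \right)} = \left(\frac{6 - 5}{-4 - 5}\right)^{2} = \left(\frac{1}{-9} \cdot 1\right)^{2} = \left(\left(- \frac{1}{9}\right) 1\right)^{2} = \left(- \frac{1}{9}\right)^{2} = \frac{1}{81}$)
$u{\left(-8,71 \right)} + J{\left(57 \right)} = \frac{1}{81} + \frac{49}{57} = \frac{1342}{1539}$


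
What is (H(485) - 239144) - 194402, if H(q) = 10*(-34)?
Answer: -433886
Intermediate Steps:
H(q) = -340
(H(485) - 239144) - 194402 = (-340 - 239144) - 194402 = -239484 - 194402 = -433886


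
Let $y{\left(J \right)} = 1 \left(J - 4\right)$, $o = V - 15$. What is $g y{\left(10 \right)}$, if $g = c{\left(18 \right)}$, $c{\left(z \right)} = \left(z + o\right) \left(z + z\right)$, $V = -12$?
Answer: $-1944$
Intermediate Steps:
$o = -27$ ($o = -12 - 15 = -27$)
$c{\left(z \right)} = 2 z \left(-27 + z\right)$ ($c{\left(z \right)} = \left(z - 27\right) \left(z + z\right) = \left(-27 + z\right) 2 z = 2 z \left(-27 + z\right)$)
$y{\left(J \right)} = -4 + J$ ($y{\left(J \right)} = 1 \left(-4 + J\right) = -4 + J$)
$g = -324$ ($g = 2 \cdot 18 \left(-27 + 18\right) = 2 \cdot 18 \left(-9\right) = -324$)
$g y{\left(10 \right)} = - 324 \left(-4 + 10\right) = \left(-324\right) 6 = -1944$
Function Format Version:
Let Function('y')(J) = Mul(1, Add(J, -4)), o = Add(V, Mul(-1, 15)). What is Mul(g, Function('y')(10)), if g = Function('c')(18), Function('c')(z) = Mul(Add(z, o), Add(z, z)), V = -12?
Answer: -1944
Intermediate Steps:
o = -27 (o = Add(-12, Mul(-1, 15)) = Add(-12, -15) = -27)
Function('c')(z) = Mul(2, z, Add(-27, z)) (Function('c')(z) = Mul(Add(z, -27), Add(z, z)) = Mul(Add(-27, z), Mul(2, z)) = Mul(2, z, Add(-27, z)))
Function('y')(J) = Add(-4, J) (Function('y')(J) = Mul(1, Add(-4, J)) = Add(-4, J))
g = -324 (g = Mul(2, 18, Add(-27, 18)) = Mul(2, 18, -9) = -324)
Mul(g, Function('y')(10)) = Mul(-324, Add(-4, 10)) = Mul(-324, 6) = -1944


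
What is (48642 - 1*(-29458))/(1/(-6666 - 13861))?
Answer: -1603158700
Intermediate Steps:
(48642 - 1*(-29458))/(1/(-6666 - 13861)) = (48642 + 29458)/(1/(-20527)) = 78100/(-1/20527) = 78100*(-20527) = -1603158700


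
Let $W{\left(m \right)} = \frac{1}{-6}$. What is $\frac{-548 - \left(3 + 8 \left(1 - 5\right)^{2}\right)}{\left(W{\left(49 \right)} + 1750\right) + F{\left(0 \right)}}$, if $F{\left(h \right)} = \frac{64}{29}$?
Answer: $- \frac{118146}{304855} \approx -0.38755$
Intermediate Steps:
$W{\left(m \right)} = - \frac{1}{6}$
$F{\left(h \right)} = \frac{64}{29}$ ($F{\left(h \right)} = 64 \cdot \frac{1}{29} = \frac{64}{29}$)
$\frac{-548 - \left(3 + 8 \left(1 - 5\right)^{2}\right)}{\left(W{\left(49 \right)} + 1750\right) + F{\left(0 \right)}} = \frac{-548 - \left(3 + 8 \left(1 - 5\right)^{2}\right)}{\left(- \frac{1}{6} + 1750\right) + \frac{64}{29}} = \frac{-548 - \left(3 + 8 \left(-4\right)^{2}\right)}{\frac{10499}{6} + \frac{64}{29}} = \frac{-548 - 131}{\frac{304855}{174}} = \left(-548 - 131\right) \frac{174}{304855} = \left(-679\right) \frac{174}{304855} = - \frac{118146}{304855}$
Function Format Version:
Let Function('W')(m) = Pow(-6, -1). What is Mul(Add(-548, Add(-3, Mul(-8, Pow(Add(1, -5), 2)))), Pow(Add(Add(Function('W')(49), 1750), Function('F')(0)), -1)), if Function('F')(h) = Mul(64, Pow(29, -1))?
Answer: Rational(-118146, 304855) ≈ -0.38755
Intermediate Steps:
Function('W')(m) = Rational(-1, 6)
Function('F')(h) = Rational(64, 29) (Function('F')(h) = Mul(64, Rational(1, 29)) = Rational(64, 29))
Mul(Add(-548, Add(-3, Mul(-8, Pow(Add(1, -5), 2)))), Pow(Add(Add(Function('W')(49), 1750), Function('F')(0)), -1)) = Mul(Add(-548, Add(-3, Mul(-8, Pow(Add(1, -5), 2)))), Pow(Add(Add(Rational(-1, 6), 1750), Rational(64, 29)), -1)) = Mul(Add(-548, Add(-3, Mul(-8, Pow(-4, 2)))), Pow(Add(Rational(10499, 6), Rational(64, 29)), -1)) = Mul(Add(-548, Add(-3, Mul(-8, 16))), Pow(Rational(304855, 174), -1)) = Mul(Add(-548, Add(-3, -128)), Rational(174, 304855)) = Mul(Add(-548, -131), Rational(174, 304855)) = Mul(-679, Rational(174, 304855)) = Rational(-118146, 304855)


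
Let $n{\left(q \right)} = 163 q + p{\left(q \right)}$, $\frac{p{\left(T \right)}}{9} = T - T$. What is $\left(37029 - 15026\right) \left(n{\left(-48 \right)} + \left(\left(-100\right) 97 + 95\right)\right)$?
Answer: $-383490287$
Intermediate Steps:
$p{\left(T \right)} = 0$ ($p{\left(T \right)} = 9 \left(T - T\right) = 9 \cdot 0 = 0$)
$n{\left(q \right)} = 163 q$ ($n{\left(q \right)} = 163 q + 0 = 163 q$)
$\left(37029 - 15026\right) \left(n{\left(-48 \right)} + \left(\left(-100\right) 97 + 95\right)\right) = \left(37029 - 15026\right) \left(163 \left(-48\right) + \left(\left(-100\right) 97 + 95\right)\right) = \left(37029 - 15026\right) \left(-7824 + \left(-9700 + 95\right)\right) = 22003 \left(-7824 - 9605\right) = 22003 \left(-17429\right) = -383490287$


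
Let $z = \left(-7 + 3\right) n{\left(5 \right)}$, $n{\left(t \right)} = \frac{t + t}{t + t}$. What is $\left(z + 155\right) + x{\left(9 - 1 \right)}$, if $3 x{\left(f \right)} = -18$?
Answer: $145$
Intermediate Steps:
$x{\left(f \right)} = -6$ ($x{\left(f \right)} = \frac{1}{3} \left(-18\right) = -6$)
$n{\left(t \right)} = 1$ ($n{\left(t \right)} = \frac{2 t}{2 t} = 2 t \frac{1}{2 t} = 1$)
$z = -4$ ($z = \left(-7 + 3\right) 1 = \left(-4\right) 1 = -4$)
$\left(z + 155\right) + x{\left(9 - 1 \right)} = \left(-4 + 155\right) - 6 = 151 - 6 = 145$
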